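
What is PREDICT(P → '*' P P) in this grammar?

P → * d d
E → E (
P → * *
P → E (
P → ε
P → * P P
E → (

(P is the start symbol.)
PREDICT(P → '*' P P) = (FIRST(RHS) \ {ε}) ∪ (FOLLOW(P) if ε ∈ FIRST(RHS), i.e. RHS ⇒* ε)
FIRST('*' P P) = { '*' }
ε ∉ FIRST('*' P P), so FOLLOW(P) is not added.
PREDICT(P → '*' P P) = { '*' }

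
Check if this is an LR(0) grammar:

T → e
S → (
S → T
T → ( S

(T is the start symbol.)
Augment with T' → T and build the canonical LR(0) collection (I0 = CLOSURE({[T' → . T]}), then GOTO on every symbol after a dot until no new states appear). It has 7 states:
  I0: { [T → . ( S], [T → . e], [T' → . T] }  — shift
  I1: { [S → . (], [S → . T], [T → ( . S], [T → . ( S], [T → . e] }  — shift
  I2: { [T' → T .] }  — accept
  I3: { [T → e .] }  — reduce
  I4: { [S → ( .], [S → . (], [S → . T], [T → ( . S], [T → . ( S], [T → . e] }  — shift, reduce
  I5: { [T → ( S .] }  — reduce
  I6: { [S → T .] }  — reduce

Conflict in state I4:
  Shift-reduce conflict between [S → ( .] and [S → . (]
So the grammar is NOT LR(0).

Answer: No. Shift-reduce conflict between [S → ( .] and [S → . (]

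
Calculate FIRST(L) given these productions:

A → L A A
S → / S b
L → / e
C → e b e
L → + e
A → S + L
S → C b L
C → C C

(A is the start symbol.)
To compute FIRST(L), examine every production with L on the left-hand side, reading each right-hand side left to right until a non-nullable symbol is reached.

From L → / e:
  - '/' is a terminal: add '/' and stop
From L → + e:
  - '+' is a terminal: add '+' and stop

Collecting: FIRST(L) = { '+', '/' }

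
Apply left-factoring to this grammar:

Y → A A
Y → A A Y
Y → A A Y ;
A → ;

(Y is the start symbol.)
Left-factoring transforms A → αβ₁ | αβ₂ into A → αA' and A' → β₁ | β₂
(α is the longest common prefix among the alternatives). Repeat until
no nonterminal has two alternatives with a common prefix.

Round 1: Y has alternatives sharing prefix 'A A'. Introduce Y': Y → A A Y'
  Add: Y' → ε
  Add: Y' → Y
  Add: Y' → Y ;

Round 2: Y' has alternatives sharing prefix 'Y'. Introduce Y'': Y' → Y Y''
  Add: Y'' → ε
  Add: Y'' → ;

No remaining common prefixes — done.

Resulting grammar:
Y → A A Y'
Y' → ε
Y' → Y Y''
Y'' → ε
Y'' → ;
A → ;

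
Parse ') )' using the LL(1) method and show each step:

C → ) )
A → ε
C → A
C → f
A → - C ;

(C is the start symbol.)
Stack is shown with the top on the left.

Stack  Input  Action
--------------------
C $    ) ) $  output C → ) )
) ) $  ) ) $  match ')'
) $    ) $    match ')'
$      $      accept

The string is accepted.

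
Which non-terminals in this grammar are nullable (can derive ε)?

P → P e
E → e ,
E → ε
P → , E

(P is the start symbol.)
{ 'E' }

ε-productions: E → ε
So E is immediately nullable.
No further non-terminal can be added: every production for the remaining non-terminals contains a terminal or a non-nullable non-terminal.
Nullable = { 'E' }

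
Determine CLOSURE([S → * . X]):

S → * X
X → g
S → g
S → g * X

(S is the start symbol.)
To compute CLOSURE, for each item [A → α.Bβ] where B is a non-terminal, add [B → .γ] for all productions B → γ; repeat for the newly added items until nothing changes.

Start with: [S → * . X]
  [S → * . X] has the dot before X: add [X → . g]
No further items can be added.

CLOSURE = { [S → * . X], [X → . g] }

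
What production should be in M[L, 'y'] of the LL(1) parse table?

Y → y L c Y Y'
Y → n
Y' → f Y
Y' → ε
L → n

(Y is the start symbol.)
To find M[L, 'y'], we find productions for L where 'y' is in the predict set (PREDICT(N → α) = (FIRST(α) \ {ε}) ∪ (FOLLOW(N) if α ⇒* ε)).

L → n: PREDICT = { 'n' }

M[L, 'y'] is empty (no production applies)

Answer: Empty (error entry)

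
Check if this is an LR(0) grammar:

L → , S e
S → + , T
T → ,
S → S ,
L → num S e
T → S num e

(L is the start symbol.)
Augment with L' → L and build the canonical LR(0) collection (I0 = CLOSURE({[L' → . L]}), then GOTO on every symbol after a dot until no new states appear). It has 16 states:
  I0: { [L → . , S e], [L → . num S e], [L' → . L] }  — shift
  I1: { [L → , . S e], [S → . + , T], [S → . S ,] }  — shift
  I2: { [L' → L .] }  — accept
  I3: { [L → num . S e], [S → . + , T], [S → . S ,] }  — shift
  I4: { [S → + . , T] }  — shift
  I5: { [L → num S . e], [S → S . ,] }  — shift
  I6: { [S → S , .] }  — reduce
  I7: { [L → num S e .] }  — reduce
  I8: { [S → + , . T], [S → . + , T], [S → . S ,], [T → . ,], [T → . S num e] }  — shift
  I9: { [T → , .] }  — reduce
  I10: { [S → S . ,], [T → S . num e] }  — shift
  I11: { [S → + , T .] }  — reduce
  I12: { [T → S num . e] }  — shift
  I13: { [T → S num e .] }  — reduce
  I14: { [L → , S . e], [S → S . ,] }  — shift
  I15: { [L → , S e .] }  — reduce

Every state is either a pure shift/goto state or contains exactly one complete item and nothing to shift — no conflicts. The grammar is LR(0).

Answer: Yes, the grammar is LR(0)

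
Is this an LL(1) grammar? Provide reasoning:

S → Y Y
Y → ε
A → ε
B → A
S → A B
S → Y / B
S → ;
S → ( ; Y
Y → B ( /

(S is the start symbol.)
No. Predict set conflict for S: { $ }

Relevant sets:
  FIRST(Y) = { '(', ε }
  FIRST(A) = { ε }
  FIRST(B) = { ε }
  FOLLOW(S) = { $ }
  FOLLOW(Y) = { $, '(', '/' }

For S:
  PREDICT(S → Y Y) = { $, '(' }
  PREDICT(S → A B) = { $ }
  PREDICT(S → Y '/' B) = { '(', '/' }
  PREDICT(S → ';') = { ';' }
  PREDICT(S → '(' ';' Y) = { '(' }
For Y:
  PREDICT(Y → ε) = { $, '(', '/' }
  PREDICT(Y → B '(' '/') = { '(' }
A, B have a single production, so nothing to check there.

Conflict found: Predict set conflict for S: { $ }
The grammar is NOT LL(1).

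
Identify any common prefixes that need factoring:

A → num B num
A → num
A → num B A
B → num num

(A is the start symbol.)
Yes, A has productions with common prefix 'num'

Left-factoring is needed when two productions for the same non-terminal
share a common prefix on the right-hand side.

Productions for A:
  A → num B num
  A → num
  A → num B A

Found common prefix 'num' in productions for A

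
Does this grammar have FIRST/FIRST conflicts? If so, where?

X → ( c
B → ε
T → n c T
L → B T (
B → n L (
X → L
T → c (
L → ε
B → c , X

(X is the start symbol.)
No FIRST/FIRST conflicts.

FIRST sets of the non-terminals at (or reachable through a nullable prefix from) the front of some alternative:
  FIRST(L) = { 'c', 'n', ε }
  FIRST(B) = { 'c', 'n', ε }
  FIRST(T) = { 'c', 'n' }

Productions for X:
  X → ( c: FIRST = { '(' }
  X → L: FIRST = { 'c', 'n', ε }
Productions for B:
  B → ε: FIRST = { ε }
  B → n L (: FIRST = { 'n' }
  B → c , X: FIRST = { 'c' }
Productions for T:
  T → n c T: FIRST = { 'n' }
  T → c (: FIRST = { 'c' }
Productions for L:
  L → B T (: FIRST = { 'c', 'n' }
  L → ε: FIRST = { ε }

All alternatives of each non-terminal have pairwise disjoint FIRST sets.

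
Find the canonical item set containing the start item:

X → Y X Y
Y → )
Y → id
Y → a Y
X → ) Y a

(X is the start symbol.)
First, augment the grammar with X' → X
I₀ = CLOSURE({ [X' → . X] }):
  [X' → . X] has the dot before X: add [X → . Y X Y], [X → . ) Y a]
  [X → . Y X Y] has the dot before Y: add [Y → . )], [Y → . id], [Y → . a Y]
No further items can be added.

I₀ = { [X → . ) Y a], [X → . Y X Y], [X' → . X], [Y → . )], [Y → . a Y], [Y → . id] }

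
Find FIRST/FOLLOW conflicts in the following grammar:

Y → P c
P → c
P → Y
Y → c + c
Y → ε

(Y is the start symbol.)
A FIRST/FOLLOW conflict occurs when a non-terminal N has a nullable alternative N → β (β ⇒* ε) and another alternative N → α with FIRST(α) ∩ FOLLOW(N) ≠ ∅: on such a lookahead the parser cannot decide between expanding α and letting N vanish via β.

Nullable non-terminals: P, Y.
FIRST sets used below: FIRST(Y) = { 'c', ε }, FIRST(P) = { 'c', ε }

P: nullable alternative(s) P → Y; FOLLOW(P) = { 'c' }
  P → c: FIRST \ {ε} = { 'c' } — overlaps FOLLOW(P) on { 'c' }: CONFLICT
  P → Y: FIRST \ {ε} = { 'c' } — this is the only nullable alternative, skip

Y: nullable alternative(s) Y → ε; FOLLOW(Y) = { $, 'c' }
  Y → P c: FIRST \ {ε} = { 'c' } — overlaps FOLLOW(Y) on { 'c' }: CONFLICT
  Y → c + c: FIRST \ {ε} = { 'c' } — overlaps FOLLOW(Y) on { 'c' }: CONFLICT
  Y → ε: FIRST \ {ε} = { } — this is the only nullable alternative, skip

So the grammar has 3 FIRST/FOLLOW conflicts (marked CONFLICT above).

Answer: Yes. Y → P c with FOLLOW(Y) on { 'c' }; Y → c '+' c with FOLLOW(Y) on { 'c' }; P → c with FOLLOW(P) on { 'c' }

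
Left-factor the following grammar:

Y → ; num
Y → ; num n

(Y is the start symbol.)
Left-factoring transforms A → αβ₁ | αβ₂ into A → αA' and A' → β₁ | β₂
(α is the longest common prefix among the alternatives). Repeat until
no nonterminal has two alternatives with a common prefix.

Round 1: Y has alternatives sharing prefix '; num'. Introduce Y': Y → ; num Y'
  Add: Y' → ε
  Add: Y' → n

No remaining common prefixes — done.

Resulting grammar:
Y → ; num Y'
Y' → ε
Y' → n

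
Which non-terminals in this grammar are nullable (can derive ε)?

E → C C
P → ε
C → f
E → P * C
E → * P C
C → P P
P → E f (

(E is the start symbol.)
A non-terminal is nullable if it can derive ε (the empty string): either it has an ε-production, or it has a production whose right-hand side consists entirely of nullable non-terminals.

ε-productions: P → ε
So P is immediately nullable.
C → P P: every symbol on the right is nullable, so C is nullable too.
E → C C: every symbol on the right is nullable, so E is nullable too.
Every non-terminal is now nullable.
Nullable = { 'C', 'E', 'P' }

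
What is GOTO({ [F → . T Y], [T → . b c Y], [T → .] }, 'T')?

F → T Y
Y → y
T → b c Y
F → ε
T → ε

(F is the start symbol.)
{ [F → T . Y], [Y → . y] }

GOTO(I, 'T') = CLOSURE({ [A → αX.β] : [A → α.Xβ] ∈ I, X = 'T' })

Items with dot before 'T', with the dot advanced:
  [F → . T Y] → [F → T . Y]
Closure of the advanced items:
  [F → T . Y] has the dot before Y: add [Y → . y]

GOTO = { [F → T . Y], [Y → . y] }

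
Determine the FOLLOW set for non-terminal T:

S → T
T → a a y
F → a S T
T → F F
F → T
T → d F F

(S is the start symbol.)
{ $, 'a', 'd' }

In S → T: T is at the end, add FOLLOW(S)
In F → a S T: T is at the end, add FOLLOW(F)
In F → T: T is at the end, add FOLLOW(F)

The FOLLOW sets referred to above (computed the same way, to a fixed point):
  FOLLOW(S) = { $, 'a', 'd' }
  FOLLOW(F) = { $, 'a', 'd' }

Taking the union: FOLLOW(T) = { $, 'a', 'd' }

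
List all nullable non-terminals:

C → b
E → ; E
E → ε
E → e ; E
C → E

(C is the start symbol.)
{ 'C', 'E' }

ε-productions: E → ε
So E is immediately nullable.
C → E: every symbol on the right is nullable, so C is nullable too.
Every non-terminal is now nullable.
Nullable = { 'C', 'E' }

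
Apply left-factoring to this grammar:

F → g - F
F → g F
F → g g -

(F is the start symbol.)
Left-factoring transforms A → αβ₁ | αβ₂ into A → αA' and A' → β₁ | β₂
(α is the longest common prefix among the alternatives). Repeat until
no nonterminal has two alternatives with a common prefix.

Round 1: F has alternatives sharing prefix 'g'. Introduce F': F → g F'
  Add: F' → - F
  Add: F' → F
  Add: F' → g -

No remaining common prefixes — done.

Resulting grammar:
F → g F'
F' → - F
F' → F
F' → g -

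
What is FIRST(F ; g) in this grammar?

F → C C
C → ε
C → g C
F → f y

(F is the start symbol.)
{ ';', 'f', 'g' }

FIRST sets of the non-terminals involved (from the grammar, by fixed-point iteration):
  FIRST(F) = { 'f', 'g', ε }

To compute FIRST(F ; g), process the symbols left to right:
Symbol F is a non-terminal. Add FIRST(F) \ {ε} = { 'f', 'g' }
F is nullable (ε ∈ FIRST(F)), continue to the next symbol.
Symbol ; is a terminal. Add ';' and stop.
FIRST(F ; g) = { ';', 'f', 'g' }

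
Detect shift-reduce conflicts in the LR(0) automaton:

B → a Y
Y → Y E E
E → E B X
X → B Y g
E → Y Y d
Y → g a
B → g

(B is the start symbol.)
Augment with B' → B and build the canonical LR(0) collection (I0 = CLOSURE({[B' → . B]}), then GOTO on every symbol after a dot until no new states appear). It has 18 states:
  I0: { [B → . a Y], [B → . g], [B' → . B] }  — shift
  I1: { [B' → B .] }  — accept
  I2: { [B → a . Y], [Y → . Y E E], [Y → . g a] }  — shift
  I3: { [B → g .] }  — reduce
  I4: { [B → a Y .], [E → . E B X], [E → . Y Y d], [Y → . Y E E], [Y → . g a], [Y → Y . E E] }  — shift, reduce
  I5: { [Y → g . a] }  — shift
  I6: { [Y → g a .] }  — reduce
  I7: { [B → . a Y], [B → . g], [E → . E B X], [E → . Y Y d], [E → E . B X], [Y → . Y E E], [Y → . g a], [Y → Y E . E] }  — shift
  I8: { [E → . E B X], [E → . Y Y d], [E → Y . Y d], [Y → . Y E E], [Y → . g a], [Y → Y . E E] }  — shift
  I9: { [E → . E B X], [E → . Y Y d], [E → Y . Y d], [E → Y Y . d], [Y → . Y E E], [Y → . g a], [Y → Y . E E] }  — shift
  I10: { [E → Y Y d .] }  — reduce
  I11: { [B → . a Y], [B → . g], [E → E B . X], [X → . B Y g] }  — shift
  I12: { [B → . a Y], [B → . g], [E → E . B X], [Y → Y E E .] }  — shift, reduce
  I13: { [B → g .], [Y → g . a] }  — shift, reduce
  I14: { [X → B . Y g], [Y → . Y E E], [Y → . g a] }  — shift
  I15: { [E → E B X .] }  — reduce
  I16: { [E → . E B X], [E → . Y Y d], [X → B Y . g], [Y → . Y E E], [Y → . g a], [Y → Y . E E] }  — shift
  I17: { [X → B Y g .], [Y → g . a] }  — shift, reduce

I4 contains reduce item [B → a Y .] and shift item [Y → . g a] — shift-reduce conflict.
I12 contains reduce item [Y → Y E E .] and shift items [B → . a Y], [B → . g] — shift-reduce conflict.
I13 contains reduce item [B → g .] and shift item [Y → g . a] — shift-reduce conflict.
I17 contains reduce item [X → B Y g .] and shift item [Y → g . a] — shift-reduce conflict.

Answer: Yes — I4: [B → a Y .] vs [Y → . g a]; I12: [Y → Y E E .] vs [B → . a Y]; I13: [B → g .] vs [Y → g . a]; I17: [X → B Y g .] vs [Y → g . a]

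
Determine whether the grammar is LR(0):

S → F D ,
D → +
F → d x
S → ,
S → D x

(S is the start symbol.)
A grammar is LR(0) if no state in the canonical LR(0) collection has:
  - both a shift item (dot before a terminal) and a complete item (shift-reduce conflict), or
  - two or more complete items (reduce-reduce conflict; the accept item [S' → S .] counts as a complete item here).

Augment with S' → S and build the canonical LR(0) collection (I0 = CLOSURE({[S' → . S]}), then GOTO on every symbol after a dot until no new states appear). It has 11 states:
  I0: { [D → . +], [F → . d x], [S → . ,], [S → . D x], [S → . F D ,], [S' → . S] }  — shift
  I1: { [D → + .] }  — reduce
  I2: { [S → , .] }  — reduce
  I3: { [S → D . x] }  — shift
  I4: { [D → . +], [S → F . D ,] }  — shift
  I5: { [S' → S .] }  — accept
  I6: { [F → d . x] }  — shift
  I7: { [F → d x .] }  — reduce
  I8: { [S → F D . ,] }  — shift
  I9: { [S → F D , .] }  — reduce
  I10: { [S → D x .] }  — reduce

Every state is either a pure shift/goto state or contains exactly one complete item and nothing to shift — no conflicts. The grammar is LR(0).

Answer: Yes, the grammar is LR(0)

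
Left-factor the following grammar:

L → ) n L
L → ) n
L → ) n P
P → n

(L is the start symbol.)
Left-factoring transforms A → αβ₁ | αβ₂ into A → αA' and A' → β₁ | β₂
(α is the longest common prefix among the alternatives). Repeat until
no nonterminal has two alternatives with a common prefix.

Round 1: L has alternatives sharing prefix ') n'. Introduce L': L → ) n L'
  Add: L' → L
  Add: L' → ε
  Add: L' → P

No remaining common prefixes — done.

Resulting grammar:
L → ) n L'
L' → L
L' → ε
L' → P
P → n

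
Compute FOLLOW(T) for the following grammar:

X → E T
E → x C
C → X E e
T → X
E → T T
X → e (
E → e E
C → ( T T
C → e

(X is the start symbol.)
In X → E T: T is at the end, add FOLLOW(X)
In E → T T: T is followed by T, add FIRST(T) \ {ε} = { 'e', 'x' }
In E → T T: T is at the end, add FOLLOW(E)
In C → ( T T: T is followed by T, add FIRST(T) \ {ε} = { 'e', 'x' }
In C → ( T T: T is at the end, add FOLLOW(C)

The FOLLOW sets referred to above (computed the same way, to a fixed point):
  FOLLOW(X) = { $, 'e', 'x' }
  FOLLOW(E) = { 'e', 'x' }
  FOLLOW(C) = { 'e', 'x' }

Taking the union: FOLLOW(T) = { $, 'e', 'x' }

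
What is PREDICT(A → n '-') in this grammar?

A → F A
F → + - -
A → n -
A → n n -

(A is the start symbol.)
PREDICT(A → n '-') = (FIRST(RHS) \ {ε}) ∪ (FOLLOW(A) if ε ∈ FIRST(RHS), i.e. RHS ⇒* ε)
FIRST(n '-') = { 'n' }
ε ∉ FIRST(n '-'), so FOLLOW(A) is not added.
PREDICT(A → n '-') = { 'n' }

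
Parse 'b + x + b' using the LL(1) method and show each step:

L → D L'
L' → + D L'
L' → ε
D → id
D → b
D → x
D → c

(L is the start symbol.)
LL(1) parsing maintains a stack (initially the start symbol over $) and the input. At each step: if the stack top is a terminal, match it against the current input token; if it is a non-terminal N, replace it with the RHS of M[N, lookahead] (the unique production whose predict set contains the lookahead).

Stack is shown with the top on the left.

Stack     Input        Action
-----------------------------
L $       b + x + b $  output L → D L'
D L' $    b + x + b $  output D → b
b L' $    b + x + b $  match 'b'
L' $      + x + b $    output L' → + D L'
+ D L' $  + x + b $    match '+'
D L' $    x + b $      output D → x
x L' $    x + b $      match 'x'
L' $      + b $        output L' → + D L'
+ D L' $  + b $        match '+'
D L' $    b $          output D → b
b L' $    b $          match 'b'
L' $      $            output L' → ε
$         $            accept

The string is accepted.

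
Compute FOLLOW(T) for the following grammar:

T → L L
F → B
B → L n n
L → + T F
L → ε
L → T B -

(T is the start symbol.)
T is the start symbol, so $ ∈ FOLLOW(T).
In L → + T F: T is followed by F, add FIRST(F) \ {ε} = { '+', 'n' }
In L → T B -: T is followed by B '-', add FIRST(B '-') \ {ε} = { '+', 'n' }

Taking the union: FOLLOW(T) = { $, '+', 'n' }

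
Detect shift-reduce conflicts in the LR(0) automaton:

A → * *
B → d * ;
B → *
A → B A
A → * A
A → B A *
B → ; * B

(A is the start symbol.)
A shift-reduce conflict occurs when an LR(0) state has both:
  - a complete (reduce) item [A → α .] (dot at the end), and
  - a shift item [B → β . c γ] (dot before a terminal).

Augment with A' → A and build the canonical LR(0) collection (I0 = CLOSURE({[A' → . A]}), then GOTO on every symbol after a dot until no new states appear). It has 15 states:
  I0: { [A → . * *], [A → . * A], [A → . B A *], [A → . B A], [A' → . A], [B → . *], [B → . ; * B], [B → . d * ;] }  — shift
  I1: { [A → * . *], [A → * . A], [A → . * *], [A → . * A], [A → . B A *], [A → . B A], [B → * .], [B → . *], [B → . ; * B], [B → . d * ;] }  — shift, reduce
  I2: { [B → ; . * B] }  — shift
  I3: { [A' → A .] }  — accept
  I4: { [A → . * *], [A → . * A], [A → . B A *], [A → . B A], [A → B . A *], [A → B . A], [B → . *], [B → . ; * B], [B → . d * ;] }  — shift
  I5: { [B → d . * ;] }  — shift
  I6: { [B → d * . ;] }  — shift
  I7: { [B → d * ; .] }  — reduce
  I8: { [A → B A . *], [A → B A .] }  — shift, reduce
  I9: { [A → B A * .] }  — reduce
  I10: { [B → . *], [B → . ; * B], [B → . d * ;], [B → ; * . B] }  — shift
  I11: { [B → * .] }  — reduce
  I12: { [B → ; * B .] }  — reduce
  I13: { [A → * * .], [A → * . *], [A → * . A], [A → . * *], [A → . * A], [A → . B A *], [A → . B A], [B → * .], [B → . *], [B → . ; * B], [B → . d * ;] }  — shift, 2 reduces
  I14: { [A → * A .] }  — reduce

I1 contains reduce item [B → * .] and shift items [A → . * *], [A → * . *], [A → . * A], [B → . *], [B → . ; * B], [B → . d * ;] — shift-reduce conflict.
I8 contains reduce item [A → B A .] and shift item [A → B A . *] — shift-reduce conflict.
I13 contains reduce items [A → * * .], [B → * .] and shift items [A → . * *], [A → * . *], [A → . * A], [B → . *], [B → . ; * B], [B → . d * ;] — shift-reduce conflict.

Answer: Yes — I1: [B → * .] vs [A → . * *]; I8: [A → B A .] vs [A → B A . *]; I13: [A → * * .] vs [A → . * *]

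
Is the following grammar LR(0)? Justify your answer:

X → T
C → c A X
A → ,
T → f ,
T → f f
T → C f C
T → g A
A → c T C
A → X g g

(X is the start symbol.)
A grammar is LR(0) if no state in the canonical LR(0) collection has:
  - both a shift item (dot before a terminal) and a complete item (shift-reduce conflict), or
  - two or more complete items (reduce-reduce conflict; the accept item [X' → X .] counts as a complete item here).

Augment with X' → X and build the canonical LR(0) collection (I0 = CLOSURE({[X' → . X]}), then GOTO on every symbol after a dot until no new states appear). It has 21 states:
  I0: { [C → . c A X], [T → . C f C], [T → . f ,], [T → . f f], [T → . g A], [X → . T], [X' → . X] }  — shift
  I1: { [T → C . f C] }  — shift
  I2: { [X → T .] }  — reduce
  I3: { [X' → X .] }  — accept
  I4: { [A → . ,], [A → . X g g], [A → . c T C], [C → . c A X], [C → c . A X], [T → . C f C], [T → . f ,], [T → . f f], [T → . g A], [X → . T] }  — shift
  I5: { [T → f . ,], [T → f . f] }  — shift
  I6: { [A → . ,], [A → . X g g], [A → . c T C], [C → . c A X], [T → . C f C], [T → . f ,], [T → . f f], [T → . g A], [T → g . A], [X → . T] }  — shift
  I7: { [A → , .] }  — reduce
  I8: { [T → g A .] }  — reduce
  I9: { [A → X . g g] }  — shift
  I10: { [A → . ,], [A → . X g g], [A → . c T C], [A → c . T C], [C → . c A X], [C → c . A X], [T → . C f C], [T → . f ,], [T → . f f], [T → . g A], [X → . T] }  — shift
  I11: { [C → . c A X], [C → c A . X], [T → . C f C], [T → . f ,], [T → . f f], [T → . g A], [X → . T] }  — shift
  I12: { [A → c T . C], [C → . c A X], [X → T .] }  — shift, reduce
  I13: { [A → c T C .] }  — reduce
  I14: { [C → c A X .] }  — reduce
  I15: { [A → X g . g] }  — shift
  I16: { [A → X g g .] }  — reduce
  I17: { [T → f , .] }  — reduce
  I18: { [T → f f .] }  — reduce
  I19: { [C → . c A X], [T → C f . C] }  — shift
  I20: { [T → C f C .] }  — reduce

Conflict in state I12:
  Shift-reduce conflict between [X → T .] and [C → . c A X]
So the grammar is NOT LR(0).

Answer: No. Shift-reduce conflict between [X → T .] and [C → . c A X]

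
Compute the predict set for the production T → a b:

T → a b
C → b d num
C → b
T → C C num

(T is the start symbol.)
{ 'a' }

PREDICT(T → a b) = (FIRST(RHS) \ {ε}) ∪ (FOLLOW(T) if ε ∈ FIRST(RHS), i.e. RHS ⇒* ε)
FIRST(a b) = { 'a' }
ε ∉ FIRST(a b), so FOLLOW(T) is not added.
PREDICT(T → a b) = { 'a' }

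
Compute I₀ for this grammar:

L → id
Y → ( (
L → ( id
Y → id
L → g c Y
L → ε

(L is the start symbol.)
{ [L → . ( id], [L → . g c Y], [L → . id], [L → .], [L' → . L] }

First, augment the grammar with L' → L
I₀ = CLOSURE({ [L' → . L] }):
  [L' → . L] has the dot before L: add [L → . id], [L → . ( id], [L → . g c Y], [L → .]
No further items can be added.

I₀ = { [L → . ( id], [L → . g c Y], [L → . id], [L → .], [L' → . L] }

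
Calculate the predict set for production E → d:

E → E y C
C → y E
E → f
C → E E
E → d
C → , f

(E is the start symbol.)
PREDICT(E → d) = (FIRST(RHS) \ {ε}) ∪ (FOLLOW(E) if ε ∈ FIRST(RHS), i.e. RHS ⇒* ε)
FIRST(d) = { 'd' }
ε ∉ FIRST(d), so FOLLOW(E) is not added.
PREDICT(E → d) = { 'd' }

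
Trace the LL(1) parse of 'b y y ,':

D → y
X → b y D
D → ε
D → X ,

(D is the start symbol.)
LL(1) parsing maintains a stack (initially the start symbol over $) and the input. At each step: if the stack top is a terminal, match it against the current input token; if it is a non-terminal N, replace it with the RHS of M[N, lookahead] (the unique production whose predict set contains the lookahead).

Stack is shown with the top on the left.

Stack      Input      Action
----------------------------
D $        b y y , $  output D → X ,
X , $      b y y , $  output X → b y D
b y D , $  b y y , $  match 'b'
y D , $    y y , $    match 'y'
D , $      y , $      output D → y
y , $      y , $      match 'y'
, $        , $        match ','
$          $          accept

The string is accepted.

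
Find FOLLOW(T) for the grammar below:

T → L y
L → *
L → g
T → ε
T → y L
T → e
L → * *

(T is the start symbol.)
{ $ }

T is the start symbol, so $ ∈ FOLLOW(T).
T does not occur on any right-hand side.

Taking the union: FOLLOW(T) = { $ }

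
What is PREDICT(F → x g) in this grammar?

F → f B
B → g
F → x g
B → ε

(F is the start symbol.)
PREDICT(F → x g) = (FIRST(RHS) \ {ε}) ∪ (FOLLOW(F) if ε ∈ FIRST(RHS), i.e. RHS ⇒* ε)
FIRST(x g) = { 'x' }
ε ∉ FIRST(x g), so FOLLOW(F) is not added.
PREDICT(F → x g) = { 'x' }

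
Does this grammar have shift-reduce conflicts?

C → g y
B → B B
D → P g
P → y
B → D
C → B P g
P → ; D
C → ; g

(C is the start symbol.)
Yes — I11: [B → B B .] vs [P → . ; D]

Augment with C' → C and build the canonical LR(0) collection (I0 = CLOSURE({[C' → . C]}), then GOTO on every symbol after a dot until no new states appear). It has 16 states:
  I0: { [B → . B B], [B → . D], [C → . ; g], [C → . B P g], [C → . g y], [C' → . C], [D → . P g], [P → . ; D], [P → . y] }  — shift
  I1: { [C → ; . g], [D → . P g], [P → . ; D], [P → . y], [P → ; . D] }  — shift
  I2: { [B → . B B], [B → . D], [B → B . B], [C → B . P g], [D → . P g], [P → . ; D], [P → . y] }  — shift
  I3: { [C' → C .] }  — accept
  I4: { [B → D .] }  — reduce
  I5: { [D → P . g] }  — shift
  I6: { [C → g . y] }  — shift
  I7: { [P → y .] }  — reduce
  I8: { [C → g y .] }  — reduce
  I9: { [D → P g .] }  — reduce
  I10: { [D → . P g], [P → . ; D], [P → . y], [P → ; . D] }  — shift
  I11: { [B → . B B], [B → . D], [B → B . B], [B → B B .], [D → . P g], [P → . ; D], [P → . y] }  — shift, reduce
  I12: { [C → B P . g], [D → P . g] }  — shift
  I13: { [C → B P g .], [D → P g .] }  — 2 reduces
  I14: { [P → ; D .] }  — reduce
  I15: { [C → ; g .] }  — reduce

I11 contains reduce item [B → B B .] and shift items [P → . ; D], [P → . y] — shift-reduce conflict.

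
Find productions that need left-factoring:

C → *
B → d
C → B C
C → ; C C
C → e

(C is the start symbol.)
No, left-factoring is not needed

Left-factoring is needed when two productions for the same non-terminal
share a common prefix on the right-hand side.

Productions for C:
  C → *
  C → B C
  C → ; C C
  C → e

No common prefixes found.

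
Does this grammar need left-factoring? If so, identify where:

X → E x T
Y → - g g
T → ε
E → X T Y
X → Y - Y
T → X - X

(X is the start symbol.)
No, left-factoring is not needed

Left-factoring is needed when two productions for the same non-terminal
share a common prefix on the right-hand side.

Productions for X:
  X → E x T
  X → Y - Y
Productions for T:
  T → ε
  T → X - X

No common prefixes found.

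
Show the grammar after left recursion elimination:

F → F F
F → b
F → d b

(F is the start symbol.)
F → b F'
F → d b F'
F' → F F'
F' → ε

F is directly left-recursive. The standard transformation for
  A → A α₁ | ... | A α_m | β₁ | ... | β_n
is
  A  → β₁ A' | ... | β_n A'
  A' → α₁ A' | ... | α_m A' | ε

F → b becomes F → b F'
F → d b becomes F → d b F'
F → F F becomes F' → F F'
Add F' → ε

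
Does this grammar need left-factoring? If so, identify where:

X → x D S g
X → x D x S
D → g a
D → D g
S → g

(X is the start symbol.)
Left-factoring is needed when two productions for the same non-terminal
share a common prefix on the right-hand side.

Productions for X:
  X → x D S g
  X → x D x S
Productions for D:
  D → g a
  D → D g

Found common prefix 'x D' in productions for X

Answer: Yes, X has productions with common prefix 'x D'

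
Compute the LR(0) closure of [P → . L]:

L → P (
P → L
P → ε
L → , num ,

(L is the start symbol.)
Start with: [P → . L]
  [P → . L] has the dot before L: add [L → . P (], [L → . , num ,]
  [L → . P (] has the dot before P: add [P → .]
No further items can be added.

CLOSURE = { [L → . , num ,], [L → . P (], [P → . L], [P → .] }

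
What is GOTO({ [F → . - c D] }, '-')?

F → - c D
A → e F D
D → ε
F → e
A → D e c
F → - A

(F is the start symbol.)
{ [F → - . c D] }

GOTO(I, '-') = CLOSURE({ [A → αX.β] : [A → α.Xβ] ∈ I, X = '-' })

Items with dot before '-', with the dot advanced:
  [F → . - c D] → [F → - . c D]
Closure adds nothing (no advanced item has the dot before a non-terminal).

GOTO = { [F → - . c D] }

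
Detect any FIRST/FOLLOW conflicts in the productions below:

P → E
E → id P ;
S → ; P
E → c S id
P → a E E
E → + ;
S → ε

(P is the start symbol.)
A FIRST/FOLLOW conflict occurs when a non-terminal N has a nullable alternative N → β (β ⇒* ε) and another alternative N → α with FIRST(α) ∩ FOLLOW(N) ≠ ∅: on such a lookahead the parser cannot decide between expanding α and letting N vanish via β.

Nullable non-terminals: S.

S: nullable alternative(s) S → ε; FOLLOW(S) = { 'id' }
  S → ; P: FIRST \ {ε} = { ';' } — disjoint from FOLLOW(S)
  S → ε: FIRST \ {ε} = { } — this is the only nullable alternative, skip

E, P have no nullable alternative, so no FIRST/FOLLOW check is needed there.

No FIRST/FOLLOW conflicts found.

Answer: No FIRST/FOLLOW conflicts.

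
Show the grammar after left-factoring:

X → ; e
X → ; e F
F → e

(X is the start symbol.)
Left-factoring transforms A → αβ₁ | αβ₂ into A → αA' and A' → β₁ | β₂
(α is the longest common prefix among the alternatives). Repeat until
no nonterminal has two alternatives with a common prefix.

Round 1: X has alternatives sharing prefix '; e'. Introduce X': X → ; e X'
  Add: X' → ε
  Add: X' → F

No remaining common prefixes — done.

Resulting grammar:
X → ; e X'
X' → ε
X' → F
F → e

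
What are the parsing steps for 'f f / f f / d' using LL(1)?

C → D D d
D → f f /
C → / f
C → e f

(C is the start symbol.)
LL(1) parsing maintains a stack (initially the start symbol over $) and the input. At each step: if the stack top is a terminal, match it against the current input token; if it is a non-terminal N, replace it with the RHS of M[N, lookahead] (the unique production whose predict set contains the lookahead).

Stack is shown with the top on the left.

Stack        Input            Action
------------------------------------
C $          f f / f f / d $  output C → D D d
D D d $      f f / f f / d $  output D → f f /
f f / D d $  f f / f f / d $  match 'f'
f / D d $    f / f f / d $    match 'f'
/ D d $      / f f / d $      match '/'
D d $        f f / d $        output D → f f /
f f / d $    f f / d $        match 'f'
f / d $      f / d $          match 'f'
/ d $        / d $            match '/'
d $          d $              match 'd'
$            $                accept

The string is accepted.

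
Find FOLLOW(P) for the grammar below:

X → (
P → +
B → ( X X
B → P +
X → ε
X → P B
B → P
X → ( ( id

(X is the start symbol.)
In B → P +: P is followed by '+', add FIRST('+') \ {ε} = { '+' }
In X → P B: P is followed by B, add FIRST(B) \ {ε} = { '(', '+' }
In B → P: P is at the end, add FOLLOW(B)

The FOLLOW sets referred to above (computed the same way, to a fixed point):
  FOLLOW(B) = { $, '(', '+' }

Taking the union: FOLLOW(P) = { $, '(', '+' }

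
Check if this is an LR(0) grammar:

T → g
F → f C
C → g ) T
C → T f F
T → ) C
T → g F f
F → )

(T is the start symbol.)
No. Shift-reduce conflict between [T → g .] and [F → . )]

A grammar is LR(0) if no state in the canonical LR(0) collection has:
  - both a shift item (dot before a terminal) and a complete item (shift-reduce conflict), or
  - two or more complete items (reduce-reduce conflict; the accept item [T' → T .] counts as a complete item here).

Augment with T' → T and build the canonical LR(0) collection (I0 = CLOSURE({[T' → . T]}), then GOTO on every symbol after a dot until no new states appear). It has 16 states:
  I0: { [T → . ) C], [T → . g F f], [T → . g], [T' → . T] }  — shift
  I1: { [C → . T f F], [C → . g ) T], [T → ) . C], [T → . ) C], [T → . g F f], [T → . g] }  — shift
  I2: { [T' → T .] }  — accept
  I3: { [F → . )], [F → . f C], [T → g . F f], [T → g .] }  — shift, reduce
  I4: { [F → ) .] }  — reduce
  I5: { [T → g F . f] }  — shift
  I6: { [C → . T f F], [C → . g ) T], [F → f . C], [T → . ) C], [T → . g F f], [T → . g] }  — shift
  I7: { [F → f C .] }  — reduce
  I8: { [C → T . f F] }  — shift
  I9: { [C → g . ) T], [F → . )], [F → . f C], [T → g . F f], [T → g .] }  — shift, reduce
  I10: { [C → g ) . T], [F → ) .], [T → . ) C], [T → . g F f], [T → . g] }  — shift, reduce
  I11: { [C → g ) T .] }  — reduce
  I12: { [C → T f . F], [F → . )], [F → . f C] }  — shift
  I13: { [C → T f F .] }  — reduce
  I14: { [T → g F f .] }  — reduce
  I15: { [T → ) C .] }  — reduce

Conflict in state I3:
  Shift-reduce conflict between [T → g .] and [F → . )]
So the grammar is NOT LR(0).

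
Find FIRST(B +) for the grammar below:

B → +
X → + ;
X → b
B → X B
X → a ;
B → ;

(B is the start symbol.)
{ '+', ';', 'a', 'b' }

FIRST sets of the non-terminals involved (from the grammar, by fixed-point iteration):
  FIRST(B) = { '+', ';', 'a', 'b' }

To compute FIRST(B +), process the symbols left to right:
Symbol B is a non-terminal. Add FIRST(B) \ {ε} = { '+', ';', 'a', 'b' }
B is not nullable (ε ∉ FIRST(B)), so stop here.
FIRST(B +) = { '+', ';', 'a', 'b' }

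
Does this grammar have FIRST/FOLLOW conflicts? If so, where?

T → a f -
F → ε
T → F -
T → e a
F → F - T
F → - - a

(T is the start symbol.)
Nullable non-terminals: F.
FIRST sets used below: FIRST(F) = { '-', ε }

F: nullable alternative(s) F → ε; FOLLOW(F) = { '-' }
  F → ε: FIRST \ {ε} = { } — this is the only nullable alternative, skip
  F → F - T: FIRST \ {ε} = { '-' } — overlaps FOLLOW(F) on { '-' }: CONFLICT
  F → - - a: FIRST \ {ε} = { '-' } — overlaps FOLLOW(F) on { '-' }: CONFLICT

T has no nullable alternative, so no FIRST/FOLLOW check is needed there.

So the grammar has 2 FIRST/FOLLOW conflicts (marked CONFLICT above).

Answer: Yes. F → F '-' T with FOLLOW(F) on { '-' }; F → '-' '-' a with FOLLOW(F) on { '-' }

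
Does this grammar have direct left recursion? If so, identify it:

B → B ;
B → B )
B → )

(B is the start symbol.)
B → B ;: LEFT RECURSIVE (starts with B)
B → B ): LEFT RECURSIVE (starts with B)
B → ): starts with ')'

The grammar has direct left recursion on: B.

Answer: Yes, B is left-recursive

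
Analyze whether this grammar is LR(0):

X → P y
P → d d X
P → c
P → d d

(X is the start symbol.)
No. Shift-reduce conflict between [P → d d .] and [P → . c]

Augment with X' → X and build the canonical LR(0) collection (I0 = CLOSURE({[X' → . X]}), then GOTO on every symbol after a dot until no new states appear). It has 8 states:
  I0: { [P → . c], [P → . d d X], [P → . d d], [X → . P y], [X' → . X] }  — shift
  I1: { [X → P . y] }  — shift
  I2: { [X' → X .] }  — accept
  I3: { [P → c .] }  — reduce
  I4: { [P → d . d X], [P → d . d] }  — shift
  I5: { [P → . c], [P → . d d X], [P → . d d], [P → d d . X], [P → d d .], [X → . P y] }  — shift, reduce
  I6: { [P → d d X .] }  — reduce
  I7: { [X → P y .] }  — reduce

Conflict in state I5:
  Shift-reduce conflict between [P → d d .] and [P → . c]
So the grammar is NOT LR(0).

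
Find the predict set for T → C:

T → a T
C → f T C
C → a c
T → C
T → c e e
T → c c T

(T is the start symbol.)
{ 'a', 'f' }

PREDICT(T → C) = (FIRST(RHS) \ {ε}) ∪ (FOLLOW(T) if ε ∈ FIRST(RHS), i.e. RHS ⇒* ε)
FIRST(C) = { 'a', 'f' }
FIRST(C) = { 'a', 'f' }
ε ∉ FIRST(C), so FOLLOW(T) is not added.
PREDICT(T → C) = { 'a', 'f' }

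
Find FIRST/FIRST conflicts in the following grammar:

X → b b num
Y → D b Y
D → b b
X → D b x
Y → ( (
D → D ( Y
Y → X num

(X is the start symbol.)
Yes. X → b b num / X → D b x on { 'b' }; Y → D b Y / Y → X num on { 'b' }; D → b b / D → D '(' Y on { 'b' }

A FIRST/FIRST conflict occurs when two productions N → α and N → β for the same non-terminal have FIRST(α) ∩ FIRST(β) ≠ ∅ (with ε ∈ FIRST of a nullable right-hand side, so two nullable alternatives also conflict).

FIRST sets of the non-terminals at (or reachable through a nullable prefix from) the front of some alternative:
  FIRST(D) = { 'b' }
  FIRST(X) = { 'b' }

Productions for X:
  X → b b num: FIRST = { 'b' }
  X → D b x: FIRST = { 'b' }
Productions for Y:
  Y → D b Y: FIRST = { 'b' }
  Y → ( (: FIRST = { '(' }
  Y → X num: FIRST = { 'b' }
Productions for D:
  D → b b: FIRST = { 'b' }
  D → D ( Y: FIRST = { 'b' }

Conflict for X: X → b b num and X → D b x
  Overlap: { 'b' }
Conflict for Y: Y → D b Y and Y → X num
  Overlap: { 'b' }
Conflict for D: D → b b and D → D ( Y
  Overlap: { 'b' }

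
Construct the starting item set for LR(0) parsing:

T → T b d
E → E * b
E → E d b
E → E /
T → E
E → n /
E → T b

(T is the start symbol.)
First, augment the grammar with T' → T
I₀ = CLOSURE({ [T' → . T] }):
  [T' → . T] has the dot before T: add [T → . T b d], [T → . E]
  [T → . E] has the dot before E: add [E → . E * b], [E → . E d b], [E → . E /], [E → . n /], [E → . T b]
No further items can be added.

I₀ = { [E → . E * b], [E → . E /], [E → . E d b], [E → . T b], [E → . n /], [T → . E], [T → . T b d], [T' → . T] }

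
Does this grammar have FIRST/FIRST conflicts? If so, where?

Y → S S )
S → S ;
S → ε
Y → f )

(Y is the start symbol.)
A FIRST/FIRST conflict occurs when two productions N → α and N → β for the same non-terminal have FIRST(α) ∩ FIRST(β) ≠ ∅ (with ε ∈ FIRST of a nullable right-hand side, so two nullable alternatives also conflict).

FIRST sets of the non-terminals at (or reachable through a nullable prefix from) the front of some alternative:
  FIRST(S) = { ';', ε }

Productions for Y:
  Y → S S ): FIRST = { ')', ';' }
  Y → f ): FIRST = { 'f' }
Productions for S:
  S → S ;: FIRST = { ';' }
  S → ε: FIRST = { ε }

All alternatives of each non-terminal have pairwise disjoint FIRST sets.

Answer: No FIRST/FIRST conflicts.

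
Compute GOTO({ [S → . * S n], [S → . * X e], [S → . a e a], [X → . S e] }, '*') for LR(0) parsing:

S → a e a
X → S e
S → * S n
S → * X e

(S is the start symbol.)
GOTO(I, '*') = CLOSURE({ [A → αX.β] : [A → α.Xβ] ∈ I, X = '*' })

Items with dot before '*', with the dot advanced:
  [S → . * S n] → [S → * . S n]
  [S → . * X e] → [S → * . X e]
Closure of the advanced items:
  [S → * . S n] has the dot before S: add [S → . a e a], [S → . * S n], [S → . * X e]
  [S → * . X e] has the dot before X: add [X → . S e]

GOTO = { [S → * . S n], [S → * . X e], [S → . * S n], [S → . * X e], [S → . a e a], [X → . S e] }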